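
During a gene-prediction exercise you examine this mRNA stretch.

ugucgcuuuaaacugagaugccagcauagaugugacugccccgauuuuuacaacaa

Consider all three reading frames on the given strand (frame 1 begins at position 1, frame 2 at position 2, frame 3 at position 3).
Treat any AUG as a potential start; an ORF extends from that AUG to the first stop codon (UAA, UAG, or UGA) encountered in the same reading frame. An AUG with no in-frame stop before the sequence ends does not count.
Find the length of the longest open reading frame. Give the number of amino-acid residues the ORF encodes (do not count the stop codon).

Frame 1: UGU CGC UUU AAA CUG AGA UGC CAG CAU AGA UGU GAC UGC CCC GAU UUU UAC AAC — no AUG→stop ORF.
Frame 2: GUC GCU UUA AAC UGA GAU GCC AGC AUA GAU GUG ACU GCC CCG AUU UUU ACA ACA — no AUG→stop ORF.
Frame 3: UCG CUU UAA ACU GAG AUG CCA GCA UAG AUG UGA CUG CCC CGA UUU UUA CAA CAA — AUG at 18, stop UAG at 27 → 12 nt; AUG at 30, stop UGA at 33 → 6 nt.
Longest: frame 3, positions 18–29, 12 nt = 4 codons = 3 aa. → 3 amino acids.

3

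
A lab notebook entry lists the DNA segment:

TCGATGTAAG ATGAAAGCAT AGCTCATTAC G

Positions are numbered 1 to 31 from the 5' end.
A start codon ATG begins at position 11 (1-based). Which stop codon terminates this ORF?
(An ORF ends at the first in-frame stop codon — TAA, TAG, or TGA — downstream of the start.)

TAG

Codons from position 11: ATG (11–13), AAA (14–16), GCA (17–19), TAG (20–22).
The first in-frame stop codon is TAG.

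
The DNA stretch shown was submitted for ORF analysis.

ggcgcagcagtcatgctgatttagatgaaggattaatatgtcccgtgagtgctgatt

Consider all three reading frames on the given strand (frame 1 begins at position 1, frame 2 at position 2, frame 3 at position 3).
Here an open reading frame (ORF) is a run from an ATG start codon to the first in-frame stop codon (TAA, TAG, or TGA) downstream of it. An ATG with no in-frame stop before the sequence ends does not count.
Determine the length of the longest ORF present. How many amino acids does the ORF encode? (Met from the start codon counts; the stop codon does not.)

5

Frame 1: GGC GCA GCA GTC ATG CTG ATT TAG ATG AAG GAT TAA TAT GTC CCG TGA GTG CTG ATT — ATG at 13, stop TAG at 22 → 12 nt; ATG at 25, stop TAA at 34 → 12 nt.
Frame 2: GCG CAG CAG TCA TGC TGA TTT AGA TGA AGG ATT AAT ATG TCC CGT GAG TGC TGA — ATG at 38, stop TGA at 53 → 18 nt.
Frame 3: CGC AGC AGT CAT GCT GAT TTA GAT GAA GGA TTA ATA TGT CCC GTG AGT GCT GAT — no ATG→stop ORF.
Longest: frame 2, positions 38–55, 18 nt = 6 codons = 5 aa. → 5 amino acids.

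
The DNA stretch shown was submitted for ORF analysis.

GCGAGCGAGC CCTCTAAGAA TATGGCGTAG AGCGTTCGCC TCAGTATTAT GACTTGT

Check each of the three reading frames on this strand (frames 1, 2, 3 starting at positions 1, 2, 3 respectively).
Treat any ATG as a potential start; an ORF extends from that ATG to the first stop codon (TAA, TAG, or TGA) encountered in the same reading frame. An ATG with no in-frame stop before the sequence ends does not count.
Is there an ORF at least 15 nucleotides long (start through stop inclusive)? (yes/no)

Frame 1: GCG AGC GAG CCC TCT AAG AAT ATG GCG TAG AGC GTT CGC CTC AGT ATT ATG ACT TGT — ATG at 22, stop TAG at 28 → 9 nt.
Frame 2: CGA GCG AGC CCT CTA AGA ATA TGG CGT AGA GCG TTC GCC TCA GTA TTA TGA CTT — no ATG→stop ORF.
Frame 3: GAG CGA GCC CTC TAA GAA TAT GGC GTA GAG CGT TCG CCT CAG TAT TAT GAC TTG — no ATG→stop ORF.
Largest ORF found is 9 nucleotides < 15, so no.

no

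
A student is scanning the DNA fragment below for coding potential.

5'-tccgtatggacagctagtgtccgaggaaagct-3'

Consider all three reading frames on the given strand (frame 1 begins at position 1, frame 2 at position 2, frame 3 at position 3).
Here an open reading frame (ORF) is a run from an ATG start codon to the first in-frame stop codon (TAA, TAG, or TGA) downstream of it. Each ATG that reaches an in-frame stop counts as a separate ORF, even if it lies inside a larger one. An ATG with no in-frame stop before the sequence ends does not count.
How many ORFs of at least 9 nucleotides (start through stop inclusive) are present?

Frame 1: TCC GTA TGG ACA GCT AGT GTC CGA GGA AAG — no ATG→stop ORF.
Frame 2: CCG TAT GGA CAG CTA GTG TCC GAG GAA AGC — no ATG→stop ORF.
Frame 3: CGT ATG GAC AGC TAG TGT CCG AGG AAA GCT — ATG at 6, stop TAG at 15 → 12 nt.
ORFs ≥ 9 nucleotides: frame 3 6–17 (12 nucleotides). Count = 1.

1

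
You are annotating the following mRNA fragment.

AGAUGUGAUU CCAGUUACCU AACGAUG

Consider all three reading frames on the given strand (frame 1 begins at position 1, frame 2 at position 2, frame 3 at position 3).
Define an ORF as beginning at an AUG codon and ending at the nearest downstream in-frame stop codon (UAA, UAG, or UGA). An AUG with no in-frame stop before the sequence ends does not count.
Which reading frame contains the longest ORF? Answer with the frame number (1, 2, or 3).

3

Frame 1: AGA UGU GAU UCC AGU UAC CUA ACG AUG — no AUG→stop ORF.
Frame 2: GAU GUG AUU CCA GUU ACC UAA CGA — no AUG→stop ORF.
Frame 3: AUG UGA UUC CAG UUA CCU AAC GAU — AUG at 3, stop UGA at 6 → 6 nt.
Longest ORF is 6 nt in frame 3 (positions 3–8).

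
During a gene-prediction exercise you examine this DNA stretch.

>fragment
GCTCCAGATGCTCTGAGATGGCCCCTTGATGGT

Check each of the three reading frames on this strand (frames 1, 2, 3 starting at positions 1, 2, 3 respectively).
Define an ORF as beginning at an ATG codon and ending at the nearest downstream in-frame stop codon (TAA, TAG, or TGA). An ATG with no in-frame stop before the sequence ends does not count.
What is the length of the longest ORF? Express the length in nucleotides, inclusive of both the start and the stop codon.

Frame 1: GCT CCA GAT GCT CTG AGA TGG CCC CTT GAT GGT — no ATG→stop ORF.
Frame 2: CTC CAG ATG CTC TGA GAT GGC CCC TTG ATG — ATG at 8, stop TGA at 14 → 9 nt.
Frame 3: TCC AGA TGC TCT GAG ATG GCC CCT TGA TGG — ATG at 18, stop TGA at 27 → 12 nt.
Longest: frame 3, positions 18–29, 12 nt = 4 codons = 3 aa. → 12 nucleotides.

12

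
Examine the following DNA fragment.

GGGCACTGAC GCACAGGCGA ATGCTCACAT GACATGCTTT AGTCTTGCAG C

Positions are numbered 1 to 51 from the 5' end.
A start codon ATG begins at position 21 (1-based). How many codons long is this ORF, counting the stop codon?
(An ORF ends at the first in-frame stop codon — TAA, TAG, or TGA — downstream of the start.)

Codons from position 21: ATG (21–23), CTC (24–26), ACA (27–29), TGA (30–32).
TGA is the first in-frame stop; that's 4 codons including the stop.

4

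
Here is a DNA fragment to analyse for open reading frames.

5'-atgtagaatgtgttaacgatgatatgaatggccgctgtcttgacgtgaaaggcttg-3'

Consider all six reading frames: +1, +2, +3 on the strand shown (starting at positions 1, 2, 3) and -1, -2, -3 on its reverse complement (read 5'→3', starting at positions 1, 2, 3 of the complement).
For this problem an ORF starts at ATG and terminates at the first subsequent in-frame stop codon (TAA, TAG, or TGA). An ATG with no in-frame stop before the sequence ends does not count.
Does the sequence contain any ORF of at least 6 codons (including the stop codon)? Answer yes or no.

Reverse complement (5'→3'): CAAGCCTTTCACGTCAAGACAGCGGCCATTCATATCATCGTTAACACATTCTACAT
Frame +1: ATG TAG AAT GTG TTA ACG ATG ATA TGA ATG GCC GCT GTC TTG ACG TGA AAG GCT — ATG at 1, stop TAG at 4 → 6 nt; ATG at 19, stop TGA at 25 → 9 nt; ATG at 28, stop TGA at 46 → 21 nt.
Frame +2: TGT AGA ATG TGT TAA CGA TGA TAT GAA TGG CCG CTG TCT TGA CGT GAA AGG CTT — ATG at 8, stop TAA at 14 → 9 nt.
Frame +3: GTA GAA TGT GTT AAC GAT GAT ATG AAT GGC CGC TGT CTT GAC GTG AAA GGC TTG — no ATG→stop ORF.
Frame -1: CAA GCC TTT CAC GTC AAG ACA GCG GCC ATT CAT ATC ATC GTT AAC ACA TTC TAC — no ATG→stop ORF.
Frame -2: AAG CCT TTC ACG TCA AGA CAG CGG CCA TTC ATA TCA TCG TTA ACA CAT TCT ACA — no ATG→stop ORF.
Frame -3: AGC CTT TCA CGT CAA GAC AGC GGC CAT TCA TAT CAT CGT TAA CAC ATT CTA CAT — no ATG→stop ORF.
Frame +1 has an ORF of 7 codons (positions 28–48) ≥ 6, so yes.

yes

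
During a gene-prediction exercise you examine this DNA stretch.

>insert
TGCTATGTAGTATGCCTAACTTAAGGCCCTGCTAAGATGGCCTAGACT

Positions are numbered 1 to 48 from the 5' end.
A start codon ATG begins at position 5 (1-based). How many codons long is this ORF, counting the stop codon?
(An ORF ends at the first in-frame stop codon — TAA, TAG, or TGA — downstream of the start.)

Codons from position 5: ATG (5–7), TAG (8–10).
TAG is the first in-frame stop; that's 2 codons including the stop.

2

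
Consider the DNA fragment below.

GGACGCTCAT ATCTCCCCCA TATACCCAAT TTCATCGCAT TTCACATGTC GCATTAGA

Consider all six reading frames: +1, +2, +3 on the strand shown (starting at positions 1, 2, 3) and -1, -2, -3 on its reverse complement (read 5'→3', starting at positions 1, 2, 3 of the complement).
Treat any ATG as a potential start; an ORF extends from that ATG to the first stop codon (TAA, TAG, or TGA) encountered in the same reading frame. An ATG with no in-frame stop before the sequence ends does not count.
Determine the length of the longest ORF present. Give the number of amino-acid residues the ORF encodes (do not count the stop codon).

15

Reverse complement (5'→3'): TCTAATGCGACATGTGAAATGCGATGAAATTGGGTATATGGGGGAGATATGAGCGTCC
Frame +1: GGA CGC TCA TAT CTC CCC CAT ATA CCC AAT TTC ATC GCA TTT CAC ATG TCG CAT TAG — ATG at 46, stop TAG at 55 → 12 nt.
Frame +2: GAC GCT CAT ATC TCC CCC ATA TAC CCA ATT TCA TCG CAT TTC ACA TGT CGC ATT AGA — no ATG→stop ORF.
Frame +3: ACG CTC ATA TCT CCC CCA TAT ACC CAA TTT CAT CGC ATT TCA CAT GTC GCA TTA — no ATG→stop ORF.
Frame -1: TCT AAT GCG ACA TGT GAA ATG CGA TGA AAT TGG GTA TAT GGG GGA GAT ATG AGC GTC — ATG at 19, stop TGA at 25 → 9 nt.
Frame -2: CTA ATG CGA CAT GTG AAA TGC GAT GAA ATT GGG TAT ATG GGG GAG ATA TGA GCG TCC — ATG at 5, stop TGA at 50 → 48 nt; ATG at 38, stop TGA at 50 → 15 nt.
Frame -3: TAA TGC GAC ATG TGA AAT GCG ATG AAA TTG GGT ATA TGG GGG AGA TAT GAG CGT — ATG at 12, stop TGA at 15 → 6 nt.
Longest: frame -2, positions 5–52, 48 nt = 16 codons = 15 aa. → 15 amino acids.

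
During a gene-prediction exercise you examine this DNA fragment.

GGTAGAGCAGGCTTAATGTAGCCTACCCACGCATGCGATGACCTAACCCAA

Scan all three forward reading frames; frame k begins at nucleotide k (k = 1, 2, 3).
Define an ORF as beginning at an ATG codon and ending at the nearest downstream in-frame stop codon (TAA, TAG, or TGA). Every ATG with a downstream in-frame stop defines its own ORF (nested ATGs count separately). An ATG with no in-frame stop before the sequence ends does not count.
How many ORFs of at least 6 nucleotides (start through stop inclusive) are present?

3

Frame 1: GGT AGA GCA GGC TTA ATG TAG CCT ACC CAC GCA TGC GAT GAC CTA ACC CAA — ATG at 16, stop TAG at 19 → 6 nt.
Frame 2: GTA GAG CAG GCT TAA TGT AGC CTA CCC ACG CAT GCG ATG ACC TAA CCC — ATG at 38, stop TAA at 44 → 9 nt.
Frame 3: TAG AGC AGG CTT AAT GTA GCC TAC CCA CGC ATG CGA TGA CCT AAC CCA — ATG at 33, stop TGA at 39 → 9 nt.
ORFs ≥ 6 nucleotides: frame 1 16–21 (6 nucleotides), frame 2 38–46 (9 nucleotides), frame 3 33–41 (9 nucleotides). Count = 3.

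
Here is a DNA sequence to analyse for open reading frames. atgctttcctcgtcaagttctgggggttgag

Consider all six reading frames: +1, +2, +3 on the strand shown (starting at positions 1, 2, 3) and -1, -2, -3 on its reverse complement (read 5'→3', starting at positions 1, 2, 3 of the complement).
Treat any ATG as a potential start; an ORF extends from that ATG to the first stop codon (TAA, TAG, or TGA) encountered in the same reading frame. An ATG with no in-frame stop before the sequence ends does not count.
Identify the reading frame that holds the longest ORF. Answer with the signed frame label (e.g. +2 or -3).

Reverse complement (5'→3'): CTCAACCCCCAGAACTTGACGAGGAAAGCAT
Frame +1: ATG CTT TCC TCG TCA AGT TCT GGG GGT TGA — ATG at 1, stop TGA at 28 → 30 nt.
Frame +2: TGC TTT CCT CGT CAA GTT CTG GGG GTT GAG — no ATG→stop ORF.
Frame +3: GCT TTC CTC GTC AAG TTC TGG GGG TTG — no ATG→stop ORF.
Frame -1: CTC AAC CCC CAG AAC TTG ACG AGG AAA GCA — no ATG→stop ORF.
Frame -2: TCA ACC CCC AGA ACT TGA CGA GGA AAG CAT — no ATG→stop ORF.
Frame -3: CAA CCC CCA GAA CTT GAC GAG GAA AGC — no ATG→stop ORF.
Longest ORF is 30 nt in frame +1 (positions 1–30).

+1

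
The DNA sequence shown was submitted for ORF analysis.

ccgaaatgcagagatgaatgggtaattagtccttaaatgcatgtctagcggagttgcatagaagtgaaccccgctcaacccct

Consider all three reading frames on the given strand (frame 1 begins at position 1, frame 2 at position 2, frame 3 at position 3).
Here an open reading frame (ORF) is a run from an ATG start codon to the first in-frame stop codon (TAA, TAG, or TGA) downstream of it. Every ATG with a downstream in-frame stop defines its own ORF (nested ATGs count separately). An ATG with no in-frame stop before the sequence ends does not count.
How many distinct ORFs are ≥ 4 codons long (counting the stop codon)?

5

Frame 1: CCG AAA TGC AGA GAT GAA TGG GTA ATT AGT CCT TAA ATG CAT GTC TAG CGG AGT TGC ATA GAA GTG AAC CCC GCT CAA CCC — ATG at 37, stop TAG at 46 → 12 nt.
Frame 2: CGA AAT GCA GAG ATG AAT GGG TAA TTA GTC CTT AAA TGC ATG TCT AGC GGA GTT GCA TAG AAG TGA ACC CCG CTC AAC CCC — ATG at 14, stop TAA at 23 → 12 nt; ATG at 41, stop TAG at 59 → 21 nt.
Frame 3: GAA ATG CAG AGA TGA ATG GGT AAT TAG TCC TTA AAT GCA TGT CTA GCG GAG TTG CAT AGA AGT GAA CCC CGC TCA ACC CCT — ATG at 6, stop TGA at 15 → 12 nt; ATG at 18, stop TAG at 27 → 12 nt.
ORFs ≥ 4 codons: frame 1 37–48 (4 codons), frame 2 14–25 (4 codons), frame 2 41–61 (7 codons), frame 3 6–17 (4 codons), frame 3 18–29 (4 codons). Count = 5.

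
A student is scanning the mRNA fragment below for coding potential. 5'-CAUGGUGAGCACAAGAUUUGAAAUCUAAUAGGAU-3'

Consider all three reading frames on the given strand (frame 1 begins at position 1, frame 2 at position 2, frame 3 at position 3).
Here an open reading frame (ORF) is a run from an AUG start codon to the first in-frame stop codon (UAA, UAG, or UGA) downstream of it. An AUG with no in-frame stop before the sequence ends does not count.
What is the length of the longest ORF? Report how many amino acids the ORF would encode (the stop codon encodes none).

Frame 1: CAU GGU GAG CAC AAG AUU UGA AAU CUA AUA GGA — no AUG→stop ORF.
Frame 2: AUG GUG AGC ACA AGA UUU GAA AUC UAA UAG GAU — AUG at 2, stop UAA at 26 → 27 nt.
Frame 3: UGG UGA GCA CAA GAU UUG AAA UCU AAU AGG — no AUG→stop ORF.
Longest: frame 2, positions 2–28, 27 nt = 9 codons = 8 aa. → 8 amino acids.

8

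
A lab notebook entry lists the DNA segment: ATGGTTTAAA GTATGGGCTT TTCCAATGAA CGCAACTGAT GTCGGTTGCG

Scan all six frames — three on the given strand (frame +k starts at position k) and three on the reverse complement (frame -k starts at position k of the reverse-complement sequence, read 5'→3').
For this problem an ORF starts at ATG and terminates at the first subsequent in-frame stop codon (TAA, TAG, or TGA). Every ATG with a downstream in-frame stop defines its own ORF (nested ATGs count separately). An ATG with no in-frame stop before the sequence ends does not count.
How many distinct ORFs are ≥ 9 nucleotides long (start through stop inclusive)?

Reverse complement (5'→3'): CGCAACCGACATCAGTTGCGTTCATTGGAAAAGCCCATACTTTAAACCAT
Frame +1: ATG GTT TAA AGT ATG GGC TTT TCC AAT GAA CGC AAC TGA TGT CGG TTG — ATG at 1, stop TAA at 7 → 9 nt; ATG at 13, stop TGA at 37 → 27 nt.
Frame +2: TGG TTT AAA GTA TGG GCT TTT CCA ATG AAC GCA ACT GAT GTC GGT TGC — no ATG→stop ORF.
Frame +3: GGT TTA AAG TAT GGG CTT TTC CAA TGA ACG CAA CTG ATG TCG GTT GCG — no ATG→stop ORF.
Frame -1: CGC AAC CGA CAT CAG TTG CGT TCA TTG GAA AAG CCC ATA CTT TAA ACC — no ATG→stop ORF.
Frame -2: GCA ACC GAC ATC AGT TGC GTT CAT TGG AAA AGC CCA TAC TTT AAA CCA — no ATG→stop ORF.
Frame -3: CAA CCG ACA TCA GTT GCG TTC ATT GGA AAA GCC CAT ACT TTA AAC CAT — no ATG→stop ORF.
ORFs ≥ 9 nucleotides: frame +1 1–9 (9 nucleotides), frame +1 13–39 (27 nucleotides). Count = 2.

2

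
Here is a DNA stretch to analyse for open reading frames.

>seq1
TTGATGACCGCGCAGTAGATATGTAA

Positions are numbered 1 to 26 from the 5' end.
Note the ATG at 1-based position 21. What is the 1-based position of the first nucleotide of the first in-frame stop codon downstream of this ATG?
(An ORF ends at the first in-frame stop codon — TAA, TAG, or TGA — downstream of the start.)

Codons from position 21: ATG (21–23), TAA (24–26).
TAA is a stop codon; it begins at position 24.

24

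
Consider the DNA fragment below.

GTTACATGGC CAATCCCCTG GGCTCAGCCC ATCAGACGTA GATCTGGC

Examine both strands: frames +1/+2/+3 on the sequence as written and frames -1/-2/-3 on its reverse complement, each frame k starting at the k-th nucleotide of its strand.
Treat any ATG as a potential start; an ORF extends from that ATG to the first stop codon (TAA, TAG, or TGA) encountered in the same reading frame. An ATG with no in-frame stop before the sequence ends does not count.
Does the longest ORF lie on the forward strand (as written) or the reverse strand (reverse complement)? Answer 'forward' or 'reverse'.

forward

Reverse complement (5'→3'): GCCAGATCTACGTCTGATGGGCTGAGCCCAGGGGATTGGCCATGTAAC
Frame +1: GTT ACA TGG CCA ATC CCC TGG GCT CAG CCC ATC AGA CGT AGA TCT GGC — no ATG→stop ORF.
Frame +2: TTA CAT GGC CAA TCC CCT GGG CTC AGC CCA TCA GAC GTA GAT CTG — no ATG→stop ORF.
Frame +3: TAC ATG GCC AAT CCC CTG GGC TCA GCC CAT CAG ACG TAG ATC TGG — ATG at 6, stop TAG at 39 → 36 nt.
Frame -1: GCC AGA TCT ACG TCT GAT GGG CTG AGC CCA GGG GAT TGG CCA TGT AAC — no ATG→stop ORF.
Frame -2: CCA GAT CTA CGT CTG ATG GGC TGA GCC CAG GGG ATT GGC CAT GTA — ATG at 17, stop TGA at 23 → 9 nt.
Frame -3: CAG ATC TAC GTC TGA TGG GCT GAG CCC AGG GGA TTG GCC ATG TAA — ATG at 42, stop TAA at 45 → 6 nt.
Forward-strand max 36 nt; reverse-strand max 9 nt. The forward strand has the longer ORF.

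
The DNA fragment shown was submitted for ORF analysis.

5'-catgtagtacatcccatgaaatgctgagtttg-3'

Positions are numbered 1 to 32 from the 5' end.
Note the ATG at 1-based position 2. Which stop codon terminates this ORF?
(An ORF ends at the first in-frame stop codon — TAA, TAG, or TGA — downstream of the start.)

Codons from position 2: ATG (2–4), TAG (5–7).
The first in-frame stop codon is TAG.

TAG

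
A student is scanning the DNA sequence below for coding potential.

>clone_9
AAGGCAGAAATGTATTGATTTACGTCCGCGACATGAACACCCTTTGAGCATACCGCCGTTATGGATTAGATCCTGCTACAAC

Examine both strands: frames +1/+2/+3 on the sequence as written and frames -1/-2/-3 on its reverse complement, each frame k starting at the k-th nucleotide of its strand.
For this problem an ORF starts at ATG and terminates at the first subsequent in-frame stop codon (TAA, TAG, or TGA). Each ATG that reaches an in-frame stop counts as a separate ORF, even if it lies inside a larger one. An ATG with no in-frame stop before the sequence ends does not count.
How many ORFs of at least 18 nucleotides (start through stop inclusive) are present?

Reverse complement (5'→3'): GTTGTAGCAGGATCTAATCCATAACGGCGGTATGCTCAAAGGGTGTTCATGTCGCGGACGTAAATCAATACATTTCTGCCTT
Frame +1: AAG GCA GAA ATG TAT TGA TTT ACG TCC GCG ACA TGA ACA CCC TTT GAG CAT ACC GCC GTT ATG GAT TAG ATC CTG CTA CAA — ATG at 10, stop TGA at 16 → 9 nt; ATG at 61, stop TAG at 67 → 9 nt.
Frame +2: AGG CAG AAA TGT ATT GAT TTA CGT CCG CGA CAT GAA CAC CCT TTG AGC ATA CCG CCG TTA TGG ATT AGA TCC TGC TAC AAC — no ATG→stop ORF.
Frame +3: GGC AGA AAT GTA TTG ATT TAC GTC CGC GAC ATG AAC ACC CTT TGA GCA TAC CGC CGT TAT GGA TTA GAT CCT GCT ACA — ATG at 33, stop TGA at 45 → 15 nt.
Frame -1: GTT GTA GCA GGA TCT AAT CCA TAA CGG CGG TAT GCT CAA AGG GTG TTC ATG TCG CGG ACG TAA ATC AAT ACA TTT CTG CCT — ATG at 49, stop TAA at 61 → 15 nt.
Frame -2: TTG TAG CAG GAT CTA ATC CAT AAC GGC GGT ATG CTC AAA GGG TGT TCA TGT CGC GGA CGT AAA TCA ATA CAT TTC TGC CTT — no ATG→stop ORF.
Frame -3: TGT AGC AGG ATC TAA TCC ATA ACG GCG GTA TGC TCA AAG GGT GTT CAT GTC GCG GAC GTA AAT CAA TAC ATT TCT GCC — no ATG→stop ORF.
No ORF reaches 18 nucleotides. Count = 0.

0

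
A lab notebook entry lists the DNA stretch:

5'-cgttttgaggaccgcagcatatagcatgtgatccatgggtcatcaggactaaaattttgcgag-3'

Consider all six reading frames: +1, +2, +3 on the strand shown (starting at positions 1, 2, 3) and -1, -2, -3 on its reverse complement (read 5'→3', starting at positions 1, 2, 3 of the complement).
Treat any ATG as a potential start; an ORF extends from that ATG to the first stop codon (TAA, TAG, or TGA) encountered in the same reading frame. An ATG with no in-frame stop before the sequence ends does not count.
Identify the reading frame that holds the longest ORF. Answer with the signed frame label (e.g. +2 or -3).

+2

Reverse complement (5'→3'): CTCGCAAAATTTTAGTCCTGATGACCCATGGATCACATGCTATATGCTGCGGTCCTCAAAACG
Frame +1: CGT TTT GAG GAC CGC AGC ATA TAG CAT GTG ATC CAT GGG TCA TCA GGA CTA AAA TTT TGC GAG — no ATG→stop ORF.
Frame +2: GTT TTG AGG ACC GCA GCA TAT AGC ATG TGA TCC ATG GGT CAT CAG GAC TAA AAT TTT GCG — ATG at 26, stop TGA at 29 → 6 nt; ATG at 35, stop TAA at 50 → 18 nt.
Frame +3: TTT TGA GGA CCG CAG CAT ATA GCA TGT GAT CCA TGG GTC ATC AGG ACT AAA ATT TTG CGA — no ATG→stop ORF.
Frame -1: CTC GCA AAA TTT TAG TCC TGA TGA CCC ATG GAT CAC ATG CTA TAT GCT GCG GTC CTC AAA ACG — no ATG→stop ORF.
Frame -2: TCG CAA AAT TTT AGT CCT GAT GAC CCA TGG ATC ACA TGC TAT ATG CTG CGG TCC TCA AAA — no ATG→stop ORF.
Frame -3: CGC AAA ATT TTA GTC CTG ATG ACC CAT GGA TCA CAT GCT ATA TGC TGC GGT CCT CAA AAC — no ATG→stop ORF.
Longest ORF is 18 nt in frame +2 (positions 35–52).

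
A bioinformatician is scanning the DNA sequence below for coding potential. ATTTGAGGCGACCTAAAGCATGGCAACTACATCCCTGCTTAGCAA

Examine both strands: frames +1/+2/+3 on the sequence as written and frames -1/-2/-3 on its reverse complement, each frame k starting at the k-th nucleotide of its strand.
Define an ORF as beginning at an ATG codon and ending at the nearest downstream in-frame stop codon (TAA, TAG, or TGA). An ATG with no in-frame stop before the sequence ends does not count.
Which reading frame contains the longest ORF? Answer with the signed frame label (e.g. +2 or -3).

Reverse complement (5'→3'): TTGCTAAGCAGGGATGTAGTTGCCATGCTTTAGGTCGCCTCAAAT
Frame +1: ATT TGA GGC GAC CTA AAG CAT GGC AAC TAC ATC CCT GCT TAG CAA — no ATG→stop ORF.
Frame +2: TTT GAG GCG ACC TAA AGC ATG GCA ACT ACA TCC CTG CTT AGC — no ATG→stop ORF.
Frame +3: TTG AGG CGA CCT AAA GCA TGG CAA CTA CAT CCC TGC TTA GCA — no ATG→stop ORF.
Frame -1: TTG CTA AGC AGG GAT GTA GTT GCC ATG CTT TAG GTC GCC TCA AAT — ATG at 25, stop TAG at 31 → 9 nt.
Frame -2: TGC TAA GCA GGG ATG TAG TTG CCA TGC TTT AGG TCG CCT CAA — ATG at 14, stop TAG at 17 → 6 nt.
Frame -3: GCT AAG CAG GGA TGT AGT TGC CAT GCT TTA GGT CGC CTC AAA — no ATG→stop ORF.
Longest ORF is 9 nt in frame -1 (positions 25–33).

-1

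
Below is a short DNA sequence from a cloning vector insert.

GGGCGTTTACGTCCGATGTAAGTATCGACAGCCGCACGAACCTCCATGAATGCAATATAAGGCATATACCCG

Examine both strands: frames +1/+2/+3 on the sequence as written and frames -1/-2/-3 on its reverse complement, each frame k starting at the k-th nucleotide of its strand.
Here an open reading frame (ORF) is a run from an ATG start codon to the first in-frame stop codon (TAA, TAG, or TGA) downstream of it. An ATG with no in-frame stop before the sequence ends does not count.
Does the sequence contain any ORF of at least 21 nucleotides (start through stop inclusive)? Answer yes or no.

Reverse complement (5'→3'): CGGGTATATGCCTTATATTGCATTCATGGAGGTTCGTGCGGCTGTCGATACTTACATCGGACGTAAACGCCC
Frame +1: GGG CGT TTA CGT CCG ATG TAA GTA TCG ACA GCC GCA CGA ACC TCC ATG AAT GCA ATA TAA GGC ATA TAC CCG — ATG at 16, stop TAA at 19 → 6 nt; ATG at 46, stop TAA at 58 → 15 nt.
Frame +2: GGC GTT TAC GTC CGA TGT AAG TAT CGA CAG CCG CAC GAA CCT CCA TGA ATG CAA TAT AAG GCA TAT ACC — no ATG→stop ORF.
Frame +3: GCG TTT ACG TCC GAT GTA AGT ATC GAC AGC CGC ACG AAC CTC CAT GAA TGC AAT ATA AGG CAT ATA CCC — no ATG→stop ORF.
Frame -1: CGG GTA TAT GCC TTA TAT TGC ATT CAT GGA GGT TCG TGC GGC TGT CGA TAC TTA CAT CGG ACG TAA ACG CCC — no ATG→stop ORF.
Frame -2: GGG TAT ATG CCT TAT ATT GCA TTC ATG GAG GTT CGT GCG GCT GTC GAT ACT TAC ATC GGA CGT AAA CGC — no ATG→stop ORF.
Frame -3: GGT ATA TGC CTT ATA TTG CAT TCA TGG AGG TTC GTG CGG CTG TCG ATA CTT ACA TCG GAC GTA AAC GCC — no ATG→stop ORF.
Largest ORF found is 15 nucleotides < 21, so no.

no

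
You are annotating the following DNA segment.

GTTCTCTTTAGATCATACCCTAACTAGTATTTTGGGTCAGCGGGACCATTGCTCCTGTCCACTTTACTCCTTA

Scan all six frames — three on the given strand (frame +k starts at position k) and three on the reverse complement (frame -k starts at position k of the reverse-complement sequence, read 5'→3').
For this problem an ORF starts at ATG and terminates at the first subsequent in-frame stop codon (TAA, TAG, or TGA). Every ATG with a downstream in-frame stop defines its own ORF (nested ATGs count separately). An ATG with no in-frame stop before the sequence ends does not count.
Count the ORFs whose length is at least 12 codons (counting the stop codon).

Reverse complement (5'→3'): TAAGGAGTAAAGTGGACAGGAGCAATGGTCCCGCTGACCCAAAATACTAGTTAGGGTATGATCTAAAGAGAAC
Frame +1: GTT CTC TTT AGA TCA TAC CCT AAC TAG TAT TTT GGG TCA GCG GGA CCA TTG CTC CTG TCC ACT TTA CTC CTT — no ATG→stop ORF.
Frame +2: TTC TCT TTA GAT CAT ACC CTA ACT AGT ATT TTG GGT CAG CGG GAC CAT TGC TCC TGT CCA CTT TAC TCC TTA — no ATG→stop ORF.
Frame +3: TCT CTT TAG ATC ATA CCC TAA CTA GTA TTT TGG GTC AGC GGG ACC ATT GCT CCT GTC CAC TTT ACT CCT — no ATG→stop ORF.
Frame -1: TAA GGA GTA AAG TGG ACA GGA GCA ATG GTC CCG CTG ACC CAA AAT ACT AGT TAG GGT ATG ATC TAA AGA GAA — ATG at 25, stop TAG at 52 → 30 nt; ATG at 58, stop TAA at 64 → 9 nt.
Frame -2: AAG GAG TAA AGT GGA CAG GAG CAA TGG TCC CGC TGA CCC AAA ATA CTA GTT AGG GTA TGA TCT AAA GAG AAC — no ATG→stop ORF.
Frame -3: AGG AGT AAA GTG GAC AGG AGC AAT GGT CCC GCT GAC CCA AAA TAC TAG TTA GGG TAT GAT CTA AAG AGA — no ATG→stop ORF.
No ORF reaches 12 codons. Count = 0.

0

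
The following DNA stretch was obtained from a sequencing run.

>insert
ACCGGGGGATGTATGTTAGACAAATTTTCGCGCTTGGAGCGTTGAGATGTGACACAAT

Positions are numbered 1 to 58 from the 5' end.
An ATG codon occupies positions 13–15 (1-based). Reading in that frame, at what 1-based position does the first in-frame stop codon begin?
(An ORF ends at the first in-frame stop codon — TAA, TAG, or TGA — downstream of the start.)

43

Codons from position 13: ATG (13–15), TTA (16–18), GAC (19–21), AAA (22–24), TTT (25–27), TCG (28–30), CGC (31–33), TTG (34–36), GAG (37–39), CGT (40–42), TGA (43–45).
TGA is a stop codon; it begins at position 43.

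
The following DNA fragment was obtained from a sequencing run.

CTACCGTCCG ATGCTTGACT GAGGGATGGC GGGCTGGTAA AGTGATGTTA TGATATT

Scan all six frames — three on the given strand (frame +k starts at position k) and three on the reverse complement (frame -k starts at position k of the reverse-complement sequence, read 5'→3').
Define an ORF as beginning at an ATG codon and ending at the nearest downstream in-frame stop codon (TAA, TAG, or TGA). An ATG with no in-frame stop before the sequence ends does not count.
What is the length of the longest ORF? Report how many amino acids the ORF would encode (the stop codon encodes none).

4

Reverse complement (5'→3'): AATATCATAACATCACTTTACCAGCCCGCCATCCCTCAGTCAAGCATCGGACGGTAG
Frame +1: CTA CCG TCC GAT GCT TGA CTG AGG GAT GGC GGG CTG GTA AAG TGA TGT TAT GAT ATT — no ATG→stop ORF.
Frame +2: TAC CGT CCG ATG CTT GAC TGA GGG ATG GCG GGC TGG TAA AGT GAT GTT ATG ATA — ATG at 11, stop TGA at 20 → 12 nt; ATG at 26, stop TAA at 38 → 15 nt.
Frame +3: ACC GTC CGA TGC TTG ACT GAG GGA TGG CGG GCT GGT AAA GTG ATG TTA TGA TAT — ATG at 45, stop TGA at 51 → 9 nt.
Frame -1: AAT ATC ATA ACA TCA CTT TAC CAG CCC GCC ATC CCT CAG TCA AGC ATC GGA CGG TAG — no ATG→stop ORF.
Frame -2: ATA TCA TAA CAT CAC TTT ACC AGC CCG CCA TCC CTC AGT CAA GCA TCG GAC GGT — no ATG→stop ORF.
Frame -3: TAT CAT AAC ATC ACT TTA CCA GCC CGC CAT CCC TCA GTC AAG CAT CGG ACG GTA — no ATG→stop ORF.
Longest: frame +2, positions 26–40, 15 nt = 5 codons = 4 aa. → 4 amino acids.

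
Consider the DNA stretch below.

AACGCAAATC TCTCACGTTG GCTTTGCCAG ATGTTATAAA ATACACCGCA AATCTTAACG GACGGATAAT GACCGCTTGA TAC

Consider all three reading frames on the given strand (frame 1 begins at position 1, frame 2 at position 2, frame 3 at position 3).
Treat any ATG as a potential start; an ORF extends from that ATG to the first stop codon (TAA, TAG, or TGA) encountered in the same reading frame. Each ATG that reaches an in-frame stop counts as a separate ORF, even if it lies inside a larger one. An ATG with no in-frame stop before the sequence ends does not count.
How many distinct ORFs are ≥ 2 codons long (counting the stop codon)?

Frame 1: AAC GCA AAT CTC TCA CGT TGG CTT TGC CAG ATG TTA TAA AAT ACA CCG CAA ATC TTA ACG GAC GGA TAA TGA CCG CTT GAT — ATG at 31, stop TAA at 37 → 9 nt.
Frame 2: ACG CAA ATC TCT CAC GTT GGC TTT GCC AGA TGT TAT AAA ATA CAC CGC AAA TCT TAA CGG ACG GAT AAT GAC CGC TTG ATA — no ATG→stop ORF.
Frame 3: CGC AAA TCT CTC ACG TTG GCT TTG CCA GAT GTT ATA AAA TAC ACC GCA AAT CTT AAC GGA CGG ATA ATG ACC GCT TGA TAC — ATG at 69, stop TGA at 78 → 12 nt.
ORFs ≥ 2 codons: frame 1 31–39 (3 codons), frame 3 69–80 (4 codons). Count = 2.

2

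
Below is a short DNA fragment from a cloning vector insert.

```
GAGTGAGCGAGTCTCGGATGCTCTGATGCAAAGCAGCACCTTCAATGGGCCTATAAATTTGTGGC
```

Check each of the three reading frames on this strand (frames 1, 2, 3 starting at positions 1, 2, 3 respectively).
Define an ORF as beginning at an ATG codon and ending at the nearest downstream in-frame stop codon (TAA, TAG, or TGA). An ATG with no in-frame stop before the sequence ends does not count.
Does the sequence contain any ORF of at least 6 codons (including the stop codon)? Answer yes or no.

Frame 1: GAG TGA GCG AGT CTC GGA TGC TCT GAT GCA AAG CAG CAC CTT CAA TGG GCC TAT AAA TTT GTG — no ATG→stop ORF.
Frame 2: AGT GAG CGA GTC TCG GAT GCT CTG ATG CAA AGC AGC ACC TTC AAT GGG CCT ATA AAT TTG TGG — no ATG→stop ORF.
Frame 3: GTG AGC GAG TCT CGG ATG CTC TGA TGC AAA GCA GCA CCT TCA ATG GGC CTA TAA ATT TGT GGC — ATG at 18, stop TGA at 24 → 9 nt; ATG at 45, stop TAA at 54 → 12 nt.
Largest ORF found is 4 codons < 6, so no.

no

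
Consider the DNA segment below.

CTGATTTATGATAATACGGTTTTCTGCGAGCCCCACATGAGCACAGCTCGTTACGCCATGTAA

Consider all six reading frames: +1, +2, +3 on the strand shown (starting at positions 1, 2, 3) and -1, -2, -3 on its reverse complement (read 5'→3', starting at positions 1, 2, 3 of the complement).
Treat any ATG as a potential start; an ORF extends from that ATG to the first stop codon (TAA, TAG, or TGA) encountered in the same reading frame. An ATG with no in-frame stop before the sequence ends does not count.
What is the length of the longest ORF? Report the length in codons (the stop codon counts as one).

Reverse complement (5'→3'): TTACATGGCGTAACGAGCTGTGCTCATGTGGGGCTCGCAGAAAACCGTATTATCATAAATCAG
Frame +1: CTG ATT TAT GAT AAT ACG GTT TTC TGC GAG CCC CAC ATG AGC ACA GCT CGT TAC GCC ATG TAA — ATG at 37, stop TAA at 61 → 27 nt; ATG at 58, stop TAA at 61 → 6 nt.
Frame +2: TGA TTT ATG ATA ATA CGG TTT TCT GCG AGC CCC ACA TGA GCA CAG CTC GTT ACG CCA TGT — ATG at 8, stop TGA at 38 → 33 nt.
Frame +3: GAT TTA TGA TAA TAC GGT TTT CTG CGA GCC CCA CAT GAG CAC AGC TCG TTA CGC CAT GTA — no ATG→stop ORF.
Frame -1: TTA CAT GGC GTA ACG AGC TGT GCT CAT GTG GGG CTC GCA GAA AAC CGT ATT ATC ATA AAT CAG — no ATG→stop ORF.
Frame -2: TAC ATG GCG TAA CGA GCT GTG CTC ATG TGG GGC TCG CAG AAA ACC GTA TTA TCA TAA ATC — ATG at 5, stop TAA at 11 → 9 nt; ATG at 26, stop TAA at 56 → 33 nt.
Frame -3: ACA TGG CGT AAC GAG CTG TGC TCA TGT GGG GCT CGC AGA AAA CCG TAT TAT CAT AAA TCA — no ATG→stop ORF.
Longest: frame +2, positions 8–40, 33 nt = 11 codons = 10 aa. → 11 codons.

11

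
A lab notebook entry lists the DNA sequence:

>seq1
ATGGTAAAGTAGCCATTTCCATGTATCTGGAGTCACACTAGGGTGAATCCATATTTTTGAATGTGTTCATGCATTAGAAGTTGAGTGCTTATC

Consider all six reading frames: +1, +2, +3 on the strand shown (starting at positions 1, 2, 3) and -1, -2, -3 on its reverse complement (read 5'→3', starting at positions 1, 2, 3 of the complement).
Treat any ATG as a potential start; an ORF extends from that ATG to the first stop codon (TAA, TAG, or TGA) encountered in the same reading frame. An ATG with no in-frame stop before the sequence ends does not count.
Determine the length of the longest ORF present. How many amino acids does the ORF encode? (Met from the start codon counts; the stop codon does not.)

Reverse complement (5'→3'): GATAAGCACTCAACTTCTAATGCATGAACACATTCAAAAATATGGATTCACCCTAGTGTGACTCCAGATACATGGAAATGGCTACTTTACCAT
Frame +1: ATG GTA AAG TAG CCA TTT CCA TGT ATC TGG AGT CAC ACT AGG GTG AAT CCA TAT TTT TGA ATG TGT TCA TGC ATT AGA AGT TGA GTG CTT ATC — ATG at 1, stop TAG at 10 → 12 nt; ATG at 61, stop TGA at 82 → 24 nt.
Frame +2: TGG TAA AGT AGC CAT TTC CAT GTA TCT GGA GTC ACA CTA GGG TGA ATC CAT ATT TTT GAA TGT GTT CAT GCA TTA GAA GTT GAG TGC TTA — no ATG→stop ORF.
Frame +3: GGT AAA GTA GCC ATT TCC ATG TAT CTG GAG TCA CAC TAG GGT GAA TCC ATA TTT TTG AAT GTG TTC ATG CAT TAG AAG TTG AGT GCT TAT — ATG at 21, stop TAG at 39 → 21 nt; ATG at 69, stop TAG at 75 → 9 nt.
Frame -1: GAT AAG CAC TCA ACT TCT AAT GCA TGA ACA CAT TCA AAA ATA TGG ATT CAC CCT AGT GTG ACT CCA GAT ACA TGG AAA TGG CTA CTT TAC CAT — no ATG→stop ORF.
Frame -2: ATA AGC ACT CAA CTT CTA ATG CAT GAA CAC ATT CAA AAA TAT GGA TTC ACC CTA GTG TGA CTC CAG ATA CAT GGA AAT GGC TAC TTT ACC — ATG at 20, stop TGA at 59 → 42 nt.
Frame -3: TAA GCA CTC AAC TTC TAA TGC ATG AAC ACA TTC AAA AAT ATG GAT TCA CCC TAG TGT GAC TCC AGA TAC ATG GAA ATG GCT ACT TTA CCA — ATG at 24, stop TAG at 54 → 33 nt; ATG at 42, stop TAG at 54 → 15 nt.
Longest: frame -2, positions 20–61, 42 nt = 14 codons = 13 aa. → 13 amino acids.

13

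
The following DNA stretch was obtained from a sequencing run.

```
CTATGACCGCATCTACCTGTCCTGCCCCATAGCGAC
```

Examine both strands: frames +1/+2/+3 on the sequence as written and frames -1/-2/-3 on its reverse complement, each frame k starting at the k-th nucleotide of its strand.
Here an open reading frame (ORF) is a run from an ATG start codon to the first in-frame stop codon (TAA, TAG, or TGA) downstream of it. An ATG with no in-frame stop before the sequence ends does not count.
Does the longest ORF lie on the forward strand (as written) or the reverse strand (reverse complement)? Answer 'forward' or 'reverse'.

Reverse complement (5'→3'): GTCGCTATGGGGCAGGACAGGTAGATGCGGTCATAG
Frame +1: CTA TGA CCG CAT CTA CCT GTC CTG CCC CAT AGC GAC — no ATG→stop ORF.
Frame +2: TAT GAC CGC ATC TAC CTG TCC TGC CCC ATA GCG — no ATG→stop ORF.
Frame +3: ATG ACC GCA TCT ACC TGT CCT GCC CCA TAG CGA — ATG at 3, stop TAG at 30 → 30 nt.
Frame -1: GTC GCT ATG GGG CAG GAC AGG TAG ATG CGG TCA TAG — ATG at 7, stop TAG at 22 → 18 nt; ATG at 25, stop TAG at 34 → 12 nt.
Frame -2: TCG CTA TGG GGC AGG ACA GGT AGA TGC GGT CAT — no ATG→stop ORF.
Frame -3: CGC TAT GGG GCA GGA CAG GTA GAT GCG GTC ATA — no ATG→stop ORF.
Forward-strand max 30 nt; reverse-strand max 18 nt. The forward strand has the longer ORF.

forward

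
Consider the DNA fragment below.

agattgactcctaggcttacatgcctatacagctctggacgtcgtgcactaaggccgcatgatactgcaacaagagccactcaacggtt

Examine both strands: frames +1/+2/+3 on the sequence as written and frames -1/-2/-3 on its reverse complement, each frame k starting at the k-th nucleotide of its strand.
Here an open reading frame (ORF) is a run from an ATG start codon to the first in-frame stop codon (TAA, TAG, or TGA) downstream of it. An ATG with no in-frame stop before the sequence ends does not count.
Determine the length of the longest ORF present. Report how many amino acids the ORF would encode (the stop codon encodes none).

13

Reverse complement (5'→3'): AACCGTTGAGTGGCTCTTGTTGCAGTATCATGCGGCCTTAGTGCACGACGTCCAGAGCTGTATAGGCATGTAAGCCTAGGAGTCAATCT
Frame +1: AGA TTG ACT CCT AGG CTT ACA TGC CTA TAC AGC TCT GGA CGT CGT GCA CTA AGG CCG CAT GAT ACT GCA ACA AGA GCC ACT CAA CGG — no ATG→stop ORF.
Frame +2: GAT TGA CTC CTA GGC TTA CAT GCC TAT ACA GCT CTG GAC GTC GTG CAC TAA GGC CGC ATG ATA CTG CAA CAA GAG CCA CTC AAC GGT — no ATG→stop ORF.
Frame +3: ATT GAC TCC TAG GCT TAC ATG CCT ATA CAG CTC TGG ACG TCG TGC ACT AAG GCC GCA TGA TAC TGC AAC AAG AGC CAC TCA ACG GTT — ATG at 21, stop TGA at 60 → 42 nt.
Frame -1: AAC CGT TGA GTG GCT CTT GTT GCA GTA TCA TGC GGC CTT AGT GCA CGA CGT CCA GAG CTG TAT AGG CAT GTA AGC CTA GGA GTC AAT — no ATG→stop ORF.
Frame -2: ACC GTT GAG TGG CTC TTG TTG CAG TAT CAT GCG GCC TTA GTG CAC GAC GTC CAG AGC TGT ATA GGC ATG TAA GCC TAG GAG TCA ATC — ATG at 68, stop TAA at 71 → 6 nt.
Frame -3: CCG TTG AGT GGC TCT TGT TGC AGT ATC ATG CGG CCT TAG TGC ACG ACG TCC AGA GCT GTA TAG GCA TGT AAG CCT AGG AGT CAA TCT — ATG at 30, stop TAG at 39 → 12 nt.
Longest: frame +3, positions 21–62, 42 nt = 14 codons = 13 aa. → 13 amino acids.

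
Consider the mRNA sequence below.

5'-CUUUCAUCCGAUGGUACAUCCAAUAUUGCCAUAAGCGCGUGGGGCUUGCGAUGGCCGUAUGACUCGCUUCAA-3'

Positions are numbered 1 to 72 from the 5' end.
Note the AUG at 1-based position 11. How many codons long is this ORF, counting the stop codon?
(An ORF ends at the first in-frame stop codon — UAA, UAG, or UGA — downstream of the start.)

8

Codons from position 11: AUG (11–13), GUA (14–16), CAU (17–19), CCA (20–22), AUA (23–25), UUG (26–28), CCA (29–31), UAA (32–34).
UAA is the first in-frame stop; that's 8 codons including the stop.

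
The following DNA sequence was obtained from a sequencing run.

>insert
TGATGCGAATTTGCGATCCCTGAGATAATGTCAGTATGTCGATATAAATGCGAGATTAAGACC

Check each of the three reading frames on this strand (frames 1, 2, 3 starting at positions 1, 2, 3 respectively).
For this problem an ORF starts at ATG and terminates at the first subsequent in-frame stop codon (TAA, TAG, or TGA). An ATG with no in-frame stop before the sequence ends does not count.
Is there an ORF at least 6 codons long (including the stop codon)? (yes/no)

Frame 1: TGA TGC GAA TTT GCG ATC CCT GAG ATA ATG TCA GTA TGT CGA TAT AAA TGC GAG ATT AAG ACC — no ATG→stop ORF.
Frame 2: GAT GCG AAT TTG CGA TCC CTG AGA TAA TGT CAG TAT GTC GAT ATA AAT GCG AGA TTA AGA — no ATG→stop ORF.
Frame 3: ATG CGA ATT TGC GAT CCC TGA GAT AAT GTC AGT ATG TCG ATA TAA ATG CGA GAT TAA GAC — ATG at 3, stop TGA at 21 → 21 nt; ATG at 36, stop TAA at 45 → 12 nt; ATG at 48, stop TAA at 57 → 12 nt.
Frame 3 has an ORF of 7 codons (positions 3–23) ≥ 6, so yes.

yes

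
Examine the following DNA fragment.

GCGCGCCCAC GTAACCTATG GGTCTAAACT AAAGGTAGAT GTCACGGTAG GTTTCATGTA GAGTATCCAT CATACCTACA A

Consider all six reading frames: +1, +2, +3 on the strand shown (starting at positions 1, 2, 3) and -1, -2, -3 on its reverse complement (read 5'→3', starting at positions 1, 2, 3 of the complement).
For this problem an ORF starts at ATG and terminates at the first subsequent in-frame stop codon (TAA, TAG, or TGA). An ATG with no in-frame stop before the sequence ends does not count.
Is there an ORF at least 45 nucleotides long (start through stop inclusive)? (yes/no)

Reverse complement (5'→3'): TTGTAGGTATGATGGATACTCTACATGAAACCTACCGTGACATCTACCTTTAGTTTAGACCCATAGGTTACGTGGGCGCGC
Frame +1: GCG CGC CCA CGT AAC CTA TGG GTC TAA ACT AAA GGT AGA TGT CAC GGT AGG TTT CAT GTA GAG TAT CCA TCA TAC CTA CAA — no ATG→stop ORF.
Frame +2: CGC GCC CAC GTA ACC TAT GGG TCT AAA CTA AAG GTA GAT GTC ACG GTA GGT TTC ATG TAG AGT ATC CAT CAT ACC TAC — ATG at 56, stop TAG at 59 → 6 nt.
Frame +3: GCG CCC ACG TAA CCT ATG GGT CTA AAC TAA AGG TAG ATG TCA CGG TAG GTT TCA TGT AGA GTA TCC ATC ATA CCT ACA — ATG at 18, stop TAA at 30 → 15 nt; ATG at 39, stop TAG at 48 → 12 nt.
Frame -1: TTG TAG GTA TGA TGG ATA CTC TAC ATG AAA CCT ACC GTG ACA TCT ACC TTT AGT TTA GAC CCA TAG GTT ACG TGG GCG CGC — ATG at 25, stop TAG at 64 → 42 nt.
Frame -2: TGT AGG TAT GAT GGA TAC TCT ACA TGA AAC CTA CCG TGA CAT CTA CCT TTA GTT TAG ACC CAT AGG TTA CGT GGG CGC — no ATG→stop ORF.
Frame -3: GTA GGT ATG ATG GAT ACT CTA CAT GAA ACC TAC CGT GAC ATC TAC CTT TAG TTT AGA CCC ATA GGT TAC GTG GGC GCG — ATG at 9, stop TAG at 51 → 45 nt; ATG at 12, stop TAG at 51 → 42 nt.
Frame -3 has an ORF of 45 nucleotides (positions 9–53) ≥ 45, so yes.

yes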